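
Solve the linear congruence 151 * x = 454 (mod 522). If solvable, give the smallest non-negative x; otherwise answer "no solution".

First find gcd(151, 522):
522 = 3*151 + 69
151 = 2*69 + 13
69 = 5*13 + 4
13 = 3*4 + 1
4 = 4*1 + 0
gcd = 1, so a unique solution mod 522 exists.
Back-substitute for the Bézout coefficients:
1 = 13 − 3·4
1 = −3·69 + 16·13
1 = 16·151 − 35·69
1 = −35·522 + 121·151
So 151·(121) ≡ 1 (mod 522), giving 151⁻¹ ≡ 121.
x ≡ 151⁻¹·454 ≡ 121·454 ≡ 124 (mod 522).

124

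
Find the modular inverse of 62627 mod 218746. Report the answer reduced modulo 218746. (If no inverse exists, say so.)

Run Euclid on (218746, 62627):
218746 = 3*62627 + 30865
62627 = 2*30865 + 897
30865 = 34*897 + 367
897 = 2*367 + 163
367 = 2*163 + 41
163 = 3*41 + 40
41 = 1*40 + 1
40 = 40*1 + 0
The gcd is 1. Working backward:
1 = 41 − 40
1 = −163 + 4·41
1 = 4·367 − 9·163
1 = −9·897 + 22·367
1 = 22·30865 − 757·897
1 = −757·62627 + 1536·30865
1 = 1536·218746 − 5365·62627
Thus 62627·(-5365) ≡ 1 (mod 218746); reducing, -5365 mod 218746 = 213381.

213381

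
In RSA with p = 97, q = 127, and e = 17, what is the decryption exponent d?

φ(n) = (p−1)(q−1) = 96·126 = 12096.
Need d with 17·d ≡ 1 (mod 12096). Apply the extended Euclidean algorithm:
12096 = 711·17 + 9
17 = 1·9 + 8
9 = 1·8 + 1
8 = 8·1 + 0
Back-substitute:
1 = 9 − 8
1 = −17 + 2·9
1 = 2·12096 − 1423·17
So 17·(-1423) ≡ 1 (mod 12096), hence d ≡ -1423 ≡ 10673 (mod 12096).

10673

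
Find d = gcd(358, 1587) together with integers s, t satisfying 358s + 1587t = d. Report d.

Apply Euclid's algorithm to 1587 and 358:
1587 = 4·358 + 155
358 = 2·155 + 48
155 = 3·48 + 11
48 = 4·11 + 4
11 = 2·4 + 3
4 = 1·3 + 1
3 = 3·1 + 0
gcd(358, 1587) = 1.
Working backward:
1 = 4 − 3
1 = −11 + 3·4
1 = 3·48 − 13·11
1 = −13·155 + 42·48
1 = 42·358 − 97·155
1 = −97·1587 + 430·358
So 1 = (-97)·1587 + (430)·358.

1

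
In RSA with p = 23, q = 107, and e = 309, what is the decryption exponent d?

1849

φ(n) = (p−1)(q−1) = 22·106 = 2332.
Need d with 309·d ≡ 1 (mod 2332). Apply the extended Euclidean algorithm:
2332 = 7×309 + 169
309 = 1×169 + 140
169 = 1×140 + 29
140 = 4×29 + 24
29 = 1×24 + 5
24 = 4×5 + 4
5 = 1×4 + 1
4 = 4×1 + 0
Back-substitute:
1 = 5 − 4
1 = −24 + 5·5
1 = 5·29 − 6·24
1 = −6·140 + 29·29
1 = 29·169 − 35·140
1 = −35·309 + 64·169
1 = 64·2332 − 483·309
So 309·(-483) ≡ 1 (mod 2332), hence d ≡ -483 ≡ 1849 (mod 2332).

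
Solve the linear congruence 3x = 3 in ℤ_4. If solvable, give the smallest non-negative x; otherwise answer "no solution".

1

First find gcd(3, 4):
4 = 1*3 + 1
3 = 3*1 + 0
gcd = 1, so a unique solution mod 4 exists.
Back-substitute for the Bézout coefficients:
1 = 4 − 3
So 3·(-1) ≡ 1 (mod 4), giving 3⁻¹ ≡ 3.
x ≡ 3⁻¹·3 ≡ 3·3 ≡ 1 (mod 4).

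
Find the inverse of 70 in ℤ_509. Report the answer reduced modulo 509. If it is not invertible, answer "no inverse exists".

Run Euclid on (509, 70):
509 = 7·70 + 19
70 = 3·19 + 13
19 = 1·13 + 6
13 = 2·6 + 1
6 = 6·1 + 0
The gcd is 1. Working backward:
1 = 13 − 2·6
1 = −2·19 + 3·13
1 = 3·70 − 11·19
1 = −11·509 + 80·70
So 70·80 ≡ 1 (mod 509).

80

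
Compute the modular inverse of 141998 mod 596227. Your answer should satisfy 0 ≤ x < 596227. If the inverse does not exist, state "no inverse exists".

400624

Run Euclid on (596227, 141998):
596227 = 4*141998 + 28235
141998 = 5*28235 + 823
28235 = 34*823 + 253
823 = 3*253 + 64
253 = 3*64 + 61
64 = 1*61 + 3
61 = 20*3 + 1
3 = 3*1 + 0
gcd = 1, so the inverse exists. Back-substitute:
1 = 61 − 20·3
1 = −20·64 + 21·61
1 = 21·253 − 83·64
1 = −83·823 + 270·253
1 = 270·28235 − 9263·823
1 = −9263·141998 + 46585·28235
1 = 46585·596227 − 195603·141998
Hence 141998⁻¹ ≡ -195603 ≡ 400624 (mod 596227).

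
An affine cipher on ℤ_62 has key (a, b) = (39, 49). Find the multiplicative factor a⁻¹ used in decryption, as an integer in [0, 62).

35

Apply the Euclidean algorithm to 62 and 39:
62 = 1·39 + 23
39 = 1·23 + 16
23 = 1·16 + 7
16 = 2·7 + 2
7 = 3·2 + 1
2 = 2·1 + 0
The gcd is 1. Working backward:
1 = 7 − 3·2
1 = −3·16 + 7·7
1 = 7·23 − 10·16
1 = −10·39 + 17·23
1 = 17·62 − 27·39
So 39·(-27) ≡ 1 (mod 62), and -27 ≡ 35 (mod 62).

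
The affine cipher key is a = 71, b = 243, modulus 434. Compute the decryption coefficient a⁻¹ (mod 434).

Apply the Euclidean algorithm to 434 and 71:
434 = 6*71 + 8
71 = 8*8 + 7
8 = 1*7 + 1
7 = 7*1 + 0
Since gcd(71, 434) = 1, back-substitute to write 1 as a combination:
1 = 8 − 7
1 = −71 + 9·8
1 = 9·434 − 55·71
Hence 71⁻¹ ≡ -55 ≡ 379 (mod 434).

379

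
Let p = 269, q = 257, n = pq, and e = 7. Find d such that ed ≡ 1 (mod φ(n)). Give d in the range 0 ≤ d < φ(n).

58807

φ(n) = (p−1)(q−1) = 268·256 = 68608.
Need d with 7·d ≡ 1 (mod 68608). Apply the extended Euclidean algorithm:
68608 = 9801·7 + 1
7 = 7·1 + 0
Back-substitute:
1 = 68608 − 9801·7
So 7·(-9801) ≡ 1 (mod 68608), hence d ≡ -9801 ≡ 58807 (mod 68608).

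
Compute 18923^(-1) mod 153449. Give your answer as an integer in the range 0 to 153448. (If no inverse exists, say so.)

Apply the Euclidean algorithm to 153449 and 18923:
153449 = 8×18923 + 2065
18923 = 9×2065 + 338
2065 = 6×338 + 37
338 = 9×37 + 5
37 = 7×5 + 2
5 = 2×2 + 1
2 = 2×1 + 0
Since gcd(18923, 153449) = 1, back-substitute to write 1 as a combination:
1 = 5 − 2·2
1 = −2·37 + 15·5
1 = 15·338 − 137·37
1 = −137·2065 + 837·338
1 = 837·18923 − 7670·2065
1 = −7670·153449 + 62197·18923
So 18923·62197 ≡ 1 (mod 153449).

62197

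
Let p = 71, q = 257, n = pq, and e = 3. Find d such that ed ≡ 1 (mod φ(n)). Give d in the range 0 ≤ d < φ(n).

11947

φ(n) = (p−1)(q−1) = 70·256 = 17920.
Need d with 3·d ≡ 1 (mod 17920). Apply the extended Euclidean algorithm:
17920 = 5973*3 + 1
3 = 3*1 + 0
Back-substitute:
1 = 17920 − 5973·3
So 3·(-5973) ≡ 1 (mod 17920), hence d ≡ -5973 ≡ 11947 (mod 17920).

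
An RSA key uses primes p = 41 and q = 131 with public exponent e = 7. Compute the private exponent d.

φ(n) = (p−1)(q−1) = 40·130 = 5200.
Need d with 7·d ≡ 1 (mod 5200). Apply the extended Euclidean algorithm:
5200 = 742×7 + 6
7 = 1×6 + 1
6 = 6×1 + 0
Back-substitute:
1 = 7 − 6
1 = −5200 + 743·7
So 7·743 ≡ 1 (mod 5200), hence d = 743.

743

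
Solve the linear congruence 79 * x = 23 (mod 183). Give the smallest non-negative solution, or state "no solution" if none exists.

First find gcd(79, 183):
183 = 2·79 + 25
79 = 3·25 + 4
25 = 6·4 + 1
4 = 4·1 + 0
gcd = 1, so a unique solution mod 183 exists.
Back-substitute for the Bézout coefficients:
1 = 25 − 6·4
1 = −6·79 + 19·25
1 = 19·183 − 44·79
So 79·(-44) ≡ 1 (mod 183), giving 79⁻¹ ≡ 139.
x ≡ 79⁻¹·23 ≡ 139·23 ≡ 86 (mod 183).

86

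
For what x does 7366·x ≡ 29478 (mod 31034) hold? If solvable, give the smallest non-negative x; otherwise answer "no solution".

12635

First find gcd(7366, 31034):
31034 = 4×7366 + 1570
7366 = 4×1570 + 1086
1570 = 1×1086 + 484
1086 = 2×484 + 118
484 = 4×118 + 12
118 = 9×12 + 10
12 = 1×10 + 2
10 = 5×2 + 0
gcd = 2 and 2 | 29478, so solutions exist. Divide through by 2: 3683x ≡ 14739 (mod 15517).
Now find 3683⁻¹ mod 15517:
15517 = 4·3683 + 785
3683 = 4·785 + 543
785 = 1·543 + 242
543 = 2·242 + 59
242 = 4·59 + 6
59 = 9·6 + 5
6 = 1·5 + 1
5 = 5·1 + 0
Back-substitute:
1 = 6 − 5
1 = −59 + 10·6
1 = 10·242 − 41·59
1 = −41·543 + 92·242
1 = 92·785 − 133·543
1 = −133·3683 + 624·785
1 = 624·15517 − 2629·3683
So 3683·(-2629) ≡ 1 (mod 15517), i.e. 3683⁻¹ ≡ 12888.
Then x ≡ 12888·14739 ≡ 12635 (mod 15517); the smallest non-negative solution is x = 12635.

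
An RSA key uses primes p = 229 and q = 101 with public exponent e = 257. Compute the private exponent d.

14993

φ(n) = (p−1)(q−1) = 228·100 = 22800.
Need d with 257·d ≡ 1 (mod 22800). Apply the extended Euclidean algorithm:
22800 = 88×257 + 184
257 = 1×184 + 73
184 = 2×73 + 38
73 = 1×38 + 35
38 = 1×35 + 3
35 = 11×3 + 2
3 = 1×2 + 1
2 = 2×1 + 0
Back-substitute:
1 = 3 − 2
1 = −35 + 12·3
1 = 12·38 − 13·35
1 = −13·73 + 25·38
1 = 25·184 − 63·73
1 = −63·257 + 88·184
1 = 88·22800 − 7807·257
So 257·(-7807) ≡ 1 (mod 22800), hence d ≡ -7807 ≡ 14993 (mod 22800).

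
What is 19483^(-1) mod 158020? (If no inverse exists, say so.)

48007

Run Euclid on (158020, 19483):
158020 = 8·19483 + 2156
19483 = 9·2156 + 79
2156 = 27·79 + 23
79 = 3·23 + 10
23 = 2·10 + 3
10 = 3·3 + 1
3 = 3·1 + 0
gcd = 1, so the inverse exists. Back-substitute:
1 = 10 − 3·3
1 = −3·23 + 7·10
1 = 7·79 − 24·23
1 = −24·2156 + 655·79
1 = 655·19483 − 5919·2156
1 = −5919·158020 + 48007·19483
So 19483·48007 ≡ 1 (mod 158020).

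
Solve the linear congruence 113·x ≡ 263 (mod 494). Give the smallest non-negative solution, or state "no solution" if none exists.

First find gcd(113, 494):
494 = 4·113 + 42
113 = 2·42 + 29
42 = 1·29 + 13
29 = 2·13 + 3
13 = 4·3 + 1
3 = 3·1 + 0
gcd = 1, so a unique solution mod 494 exists.
Back-substitute for the Bézout coefficients:
1 = 13 − 4·3
1 = −4·29 + 9·13
1 = 9·42 − 13·29
1 = −13·113 + 35·42
1 = 35·494 − 153·113
So 113·(-153) ≡ 1 (mod 494), giving 113⁻¹ ≡ 341.
x ≡ 113⁻¹·263 ≡ 341·263 ≡ 269 (mod 494).

269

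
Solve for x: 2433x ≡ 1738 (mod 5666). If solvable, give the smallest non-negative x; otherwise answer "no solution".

First find gcd(2433, 5666):
5666 = 2×2433 + 800
2433 = 3×800 + 33
800 = 24×33 + 8
33 = 4×8 + 1
8 = 8×1 + 0
gcd = 1, so a unique solution mod 5666 exists.
Back-substitute for the Bézout coefficients:
1 = 33 − 4·8
1 = −4·800 + 97·33
1 = 97·2433 − 295·800
1 = −295·5666 + 687·2433
So 2433·(687) ≡ 1 (mod 5666), giving 2433⁻¹ ≡ 687.
x ≡ 2433⁻¹·1738 ≡ 687·1738 ≡ 4146 (mod 5666).

4146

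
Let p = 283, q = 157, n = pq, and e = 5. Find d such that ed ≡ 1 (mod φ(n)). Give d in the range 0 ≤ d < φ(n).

φ(n) = (p−1)(q−1) = 282·156 = 43992.
Need d with 5·d ≡ 1 (mod 43992). Apply the extended Euclidean algorithm:
43992 = 8798·5 + 2
5 = 2·2 + 1
2 = 2·1 + 0
Back-substitute:
1 = 5 − 2·2
1 = −2·43992 + 17597·5
So 5·17597 ≡ 1 (mod 43992), hence d = 17597.

17597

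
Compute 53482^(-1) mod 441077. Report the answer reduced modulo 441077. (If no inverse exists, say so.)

no inverse exists

Euclidean algorithm on 441077, 53482:
441077 = 8*53482 + 13221
53482 = 4*13221 + 598
13221 = 22*598 + 65
598 = 9*65 + 13
65 = 5*13 + 0
The gcd is 13, not 1, hence no inverse exists.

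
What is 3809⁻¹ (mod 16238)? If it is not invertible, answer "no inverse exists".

Extended Euclidean algorithm:
16238 = 4·3809 + 1002
3809 = 3·1002 + 803
1002 = 1·803 + 199
803 = 4·199 + 7
199 = 28·7 + 3
7 = 2·3 + 1
3 = 3·1 + 0
Since gcd(3809, 16238) = 1, back-substitute to write 1 as a combination:
1 = 7 − 2·3
1 = −2·199 + 57·7
1 = 57·803 − 230·199
1 = −230·1002 + 287·803
1 = 287·3809 − 1091·1002
1 = −1091·16238 + 4651·3809
So 3809·4651 ≡ 1 (mod 16238).

4651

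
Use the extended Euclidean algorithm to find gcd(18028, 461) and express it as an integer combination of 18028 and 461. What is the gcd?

Euclidean algorithm:
18028 = 39×461 + 49
461 = 9×49 + 20
49 = 2×20 + 9
20 = 2×9 + 2
9 = 4×2 + 1
2 = 2×1 + 0
gcd(18028, 461) = 1.
Working backward:
1 = 9 − 4·2
1 = −4·20 + 9·9
1 = 9·49 − 22·20
1 = −22·461 + 207·49
1 = 207·18028 − 8095·461
So 1 = (207)·18028 + (-8095)·461.

1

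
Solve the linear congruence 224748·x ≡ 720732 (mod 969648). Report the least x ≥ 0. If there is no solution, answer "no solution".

22205

First find gcd(224748, 969648):
969648 = 4×224748 + 70656
224748 = 3×70656 + 12780
70656 = 5×12780 + 6756
12780 = 1×6756 + 6024
6756 = 1×6024 + 732
6024 = 8×732 + 168
732 = 4×168 + 60
168 = 2×60 + 48
60 = 1×48 + 12
48 = 4×12 + 0
gcd = 12 and 12 | 720732, so solutions exist. Divide through by 12: 18729x ≡ 60061 (mod 80804).
Now find 18729⁻¹ mod 80804:
80804 = 4×18729 + 5888
18729 = 3×5888 + 1065
5888 = 5×1065 + 563
1065 = 1×563 + 502
563 = 1×502 + 61
502 = 8×61 + 14
61 = 4×14 + 5
14 = 2×5 + 4
5 = 1×4 + 1
4 = 4×1 + 0
Back-substitute:
1 = 5 − 4
1 = −14 + 3·5
1 = 3·61 − 13·14
1 = −13·502 + 107·61
1 = 107·563 − 120·502
1 = −120·1065 + 227·563
1 = 227·5888 − 1255·1065
1 = −1255·18729 + 3992·5888
1 = 3992·80804 − 17223·18729
So 18729·(-17223) ≡ 1 (mod 80804), i.e. 18729⁻¹ ≡ 63581.
Then x ≡ 63581·60061 ≡ 22205 (mod 80804); the smallest non-negative solution is x = 22205.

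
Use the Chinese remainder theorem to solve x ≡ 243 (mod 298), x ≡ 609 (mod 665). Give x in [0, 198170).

134939

Write x = 243 + 298·k. Then 298·k ≡ 609 − 243 ≡ 366 (mod 665).
Need 298⁻¹ mod 665. Extended Euclid on (665, 298):
665 = 2×298 + 69
298 = 4×69 + 22
69 = 3×22 + 3
22 = 7×3 + 1
3 = 3×1 + 0
Back-substitute:
1 = 22 − 7·3
1 = −7·69 + 22·22
1 = 22·298 − 95·69
1 = −95·665 + 212·298
298⁻¹ ≡ 212 (mod 665), so k ≡ 212·366 ≡ 452 (mod 665).
x = 243 + 298·452 = 134939.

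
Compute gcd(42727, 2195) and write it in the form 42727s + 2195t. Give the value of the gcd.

1

Euclidean algorithm:
42727 = 19*2195 + 1022
2195 = 2*1022 + 151
1022 = 6*151 + 116
151 = 1*116 + 35
116 = 3*35 + 11
35 = 3*11 + 2
11 = 5*2 + 1
2 = 2*1 + 0
gcd(42727, 2195) = 1.
Express as a combination:
1 = 11 − 5·2
1 = −5·35 + 16·11
1 = 16·116 − 53·35
1 = −53·151 + 69·116
1 = 69·1022 − 467·151
1 = −467·2195 + 1003·1022
1 = 1003·42727 − 19524·2195
So 1 = (1003)·42727 + (-19524)·2195.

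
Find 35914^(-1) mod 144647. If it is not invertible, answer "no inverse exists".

gcd(144647, 35914) by repeated division:
144647 = 4·35914 + 991
35914 = 36·991 + 238
991 = 4·238 + 39
238 = 6·39 + 4
39 = 9·4 + 3
4 = 1·3 + 1
3 = 3·1 + 0
Since gcd(35914, 144647) = 1, back-substitute to write 1 as a combination:
1 = 4 − 3
1 = −39 + 10·4
1 = 10·238 − 61·39
1 = −61·991 + 254·238
1 = 254·35914 − 9205·991
1 = −9205·144647 + 37074·35914
So 35914·37074 ≡ 1 (mod 144647).

37074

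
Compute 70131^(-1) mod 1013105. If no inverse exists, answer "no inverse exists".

gcd(1013105, 70131) by repeated division:
1013105 = 14×70131 + 31271
70131 = 2×31271 + 7589
31271 = 4×7589 + 915
7589 = 8×915 + 269
915 = 3×269 + 108
269 = 2×108 + 53
108 = 2×53 + 2
53 = 26×2 + 1
2 = 2×1 + 0
gcd = 1, so the inverse exists. Back-substitute:
1 = 53 − 26·2
1 = −26·108 + 53·53
1 = 53·269 − 132·108
1 = −132·915 + 449·269
1 = 449·7589 − 3724·915
1 = −3724·31271 + 15345·7589
1 = 15345·70131 − 34414·31271
1 = −34414·1013105 + 497141·70131
So 70131·497141 ≡ 1 (mod 1013105).

497141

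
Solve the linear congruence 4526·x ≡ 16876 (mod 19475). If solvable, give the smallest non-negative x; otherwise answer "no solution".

8076

First find gcd(4526, 19475):
19475 = 4*4526 + 1371
4526 = 3*1371 + 413
1371 = 3*413 + 132
413 = 3*132 + 17
132 = 7*17 + 13
17 = 1*13 + 4
13 = 3*4 + 1
4 = 4*1 + 0
gcd = 1, so a unique solution mod 19475 exists.
Back-substitute for the Bézout coefficients:
1 = 13 − 3·4
1 = −3·17 + 4·13
1 = 4·132 − 31·17
1 = −31·413 + 97·132
1 = 97·1371 − 322·413
1 = −322·4526 + 1063·1371
1 = 1063·19475 − 4574·4526
So 4526·(-4574) ≡ 1 (mod 19475), giving 4526⁻¹ ≡ 14901.
x ≡ 4526⁻¹·16876 ≡ 14901·16876 ≡ 8076 (mod 19475).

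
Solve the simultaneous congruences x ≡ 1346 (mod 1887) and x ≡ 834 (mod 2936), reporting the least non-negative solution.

Write x = 1346 + 1887·k. Then 1887·k ≡ 834 − 1346 ≡ 2424 (mod 2936).
Need 1887⁻¹ mod 2936. Extended Euclid on (2936, 1887):
2936 = 1·1887 + 1049
1887 = 1·1049 + 838
1049 = 1·838 + 211
838 = 3·211 + 205
211 = 1·205 + 6
205 = 34·6 + 1
6 = 6·1 + 0
Back-substitute:
1 = 205 − 34·6
1 = −34·211 + 35·205
1 = 35·838 − 139·211
1 = −139·1049 + 174·838
1 = 174·1887 − 313·1049
1 = −313·2936 + 487·1887
1887⁻¹ ≡ 487 (mod 2936), so k ≡ 487·2424 ≡ 216 (mod 2936).
x = 1346 + 1887·216 = 408938.

408938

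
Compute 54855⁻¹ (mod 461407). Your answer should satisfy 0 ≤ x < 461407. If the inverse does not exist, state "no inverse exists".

377394

gcd(461407, 54855) by repeated division:
461407 = 8*54855 + 22567
54855 = 2*22567 + 9721
22567 = 2*9721 + 3125
9721 = 3*3125 + 346
3125 = 9*346 + 11
346 = 31*11 + 5
11 = 2*5 + 1
5 = 5*1 + 0
gcd = 1, so the inverse exists. Back-substitute:
1 = 11 − 2·5
1 = −2·346 + 63·11
1 = 63·3125 − 569·346
1 = −569·9721 + 1770·3125
1 = 1770·22567 − 4109·9721
1 = −4109·54855 + 9988·22567
1 = 9988·461407 − 84013·54855
Thus 54855·(-84013) ≡ 1 (mod 461407); reducing, -84013 mod 461407 = 377394.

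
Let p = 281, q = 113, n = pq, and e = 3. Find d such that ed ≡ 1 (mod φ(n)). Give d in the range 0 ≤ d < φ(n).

φ(n) = (p−1)(q−1) = 280·112 = 31360.
Need d with 3·d ≡ 1 (mod 31360). Apply the extended Euclidean algorithm:
31360 = 10453*3 + 1
3 = 3*1 + 0
Back-substitute:
1 = 31360 − 10453·3
So 3·(-10453) ≡ 1 (mod 31360), hence d ≡ -10453 ≡ 20907 (mod 31360).

20907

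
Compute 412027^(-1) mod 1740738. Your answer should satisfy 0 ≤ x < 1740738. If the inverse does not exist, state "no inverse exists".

gcd(1740738, 412027) by repeated division:
1740738 = 4·412027 + 92630
412027 = 4·92630 + 41507
92630 = 2·41507 + 9616
41507 = 4·9616 + 3043
9616 = 3·3043 + 487
3043 = 6·487 + 121
487 = 4·121 + 3
121 = 40·3 + 1
3 = 3·1 + 0
gcd = 1, so the inverse exists. Back-substitute:
1 = 121 − 40·3
1 = −40·487 + 161·121
1 = 161·3043 − 1006·487
1 = −1006·9616 + 3179·3043
1 = 3179·41507 − 13722·9616
1 = −13722·92630 + 30623·41507
1 = 30623·412027 − 136214·92630
1 = −136214·1740738 + 575479·412027
So 412027·575479 ≡ 1 (mod 1740738).

575479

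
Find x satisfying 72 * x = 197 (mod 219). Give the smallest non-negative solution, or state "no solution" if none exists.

gcd(72, 219):
219 = 3×72 + 3
72 = 24×3 + 0
gcd = 3, but 3 ∤ 197, so the congruence has no solution.

no solution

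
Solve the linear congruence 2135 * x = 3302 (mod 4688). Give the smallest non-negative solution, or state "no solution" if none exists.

First find gcd(2135, 4688):
4688 = 2*2135 + 418
2135 = 5*418 + 45
418 = 9*45 + 13
45 = 3*13 + 6
13 = 2*6 + 1
6 = 6*1 + 0
gcd = 1, so a unique solution mod 4688 exists.
Back-substitute for the Bézout coefficients:
1 = 13 − 2·6
1 = −2·45 + 7·13
1 = 7·418 − 65·45
1 = −65·2135 + 332·418
1 = 332·4688 − 729·2135
So 2135·(-729) ≡ 1 (mod 4688), giving 2135⁻¹ ≡ 3959.
x ≡ 2135⁻¹·3302 ≡ 3959·3302 ≡ 2474 (mod 4688).

2474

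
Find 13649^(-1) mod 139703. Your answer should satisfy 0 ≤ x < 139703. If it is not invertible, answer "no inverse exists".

Apply the Euclidean algorithm to 139703 and 13649:
139703 = 10*13649 + 3213
13649 = 4*3213 + 797
3213 = 4*797 + 25
797 = 31*25 + 22
25 = 1*22 + 3
22 = 7*3 + 1
3 = 3*1 + 0
gcd = 1, so the inverse exists. Back-substitute:
1 = 22 − 7·3
1 = −7·25 + 8·22
1 = 8·797 − 255·25
1 = −255·3213 + 1028·797
1 = 1028·13649 − 4367·3213
1 = −4367·139703 + 44698·13649
So 13649·44698 ≡ 1 (mod 139703).

44698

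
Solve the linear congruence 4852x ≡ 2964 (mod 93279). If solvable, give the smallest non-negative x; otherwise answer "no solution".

54753

First find gcd(4852, 93279):
93279 = 19×4852 + 1091
4852 = 4×1091 + 488
1091 = 2×488 + 115
488 = 4×115 + 28
115 = 4×28 + 3
28 = 9×3 + 1
3 = 3×1 + 0
gcd = 1, so a unique solution mod 93279 exists.
Back-substitute for the Bézout coefficients:
1 = 28 − 9·3
1 = −9·115 + 37·28
1 = 37·488 − 157·115
1 = −157·1091 + 351·488
1 = 351·4852 − 1561·1091
1 = −1561·93279 + 30010·4852
So 4852·(30010) ≡ 1 (mod 93279), giving 4852⁻¹ ≡ 30010.
x ≡ 4852⁻¹·2964 ≡ 30010·2964 ≡ 54753 (mod 93279).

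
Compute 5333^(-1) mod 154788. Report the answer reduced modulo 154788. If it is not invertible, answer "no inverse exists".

gcd(154788, 5333) by repeated division:
154788 = 29*5333 + 131
5333 = 40*131 + 93
131 = 1*93 + 38
93 = 2*38 + 17
38 = 2*17 + 4
17 = 4*4 + 1
4 = 4*1 + 0
Since gcd(5333, 154788) = 1, back-substitute to write 1 as a combination:
1 = 17 − 4·4
1 = −4·38 + 9·17
1 = 9·93 − 22·38
1 = −22·131 + 31·93
1 = 31·5333 − 1262·131
1 = −1262·154788 + 36629·5333
So 5333·36629 ≡ 1 (mod 154788).

36629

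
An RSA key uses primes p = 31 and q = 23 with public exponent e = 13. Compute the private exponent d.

457

φ(n) = (p−1)(q−1) = 30·22 = 660.
Need d with 13·d ≡ 1 (mod 660). Apply the extended Euclidean algorithm:
660 = 50*13 + 10
13 = 1*10 + 3
10 = 3*3 + 1
3 = 3*1 + 0
Back-substitute:
1 = 10 − 3·3
1 = −3·13 + 4·10
1 = 4·660 − 203·13
So 13·(-203) ≡ 1 (mod 660), hence d ≡ -203 ≡ 457 (mod 660).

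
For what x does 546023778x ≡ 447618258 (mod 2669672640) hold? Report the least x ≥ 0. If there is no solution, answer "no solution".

15699481

First find gcd(546023778, 2669672640):
2669672640 = 4*546023778 + 485577528
546023778 = 1*485577528 + 60446250
485577528 = 8*60446250 + 2007528
60446250 = 30*2007528 + 220410
2007528 = 9*220410 + 23838
220410 = 9*23838 + 5868
23838 = 4*5868 + 366
5868 = 16*366 + 12
366 = 30*12 + 6
12 = 2*6 + 0
gcd = 6 and 6 | 447618258, so solutions exist. Divide through by 6: 91003963x ≡ 74603043 (mod 444945440).
Now find 91003963⁻¹ mod 444945440:
444945440 = 4×91003963 + 80929588
91003963 = 1×80929588 + 10074375
80929588 = 8×10074375 + 334588
10074375 = 30×334588 + 36735
334588 = 9×36735 + 3973
36735 = 9×3973 + 978
3973 = 4×978 + 61
978 = 16×61 + 2
61 = 30×2 + 1
2 = 2×1 + 0
Back-substitute:
1 = 61 − 30·2
1 = −30·978 + 481·61
1 = 481·3973 − 1954·978
1 = −1954·36735 + 18067·3973
1 = 18067·334588 − 164557·36735
1 = −164557·10074375 + 4954777·334588
1 = 4954777·80929588 − 39802773·10074375
1 = −39802773·91003963 + 44757550·80929588
1 = 44757550·444945440 − 218832973·91003963
So 91003963·(-218832973) ≡ 1 (mod 444945440), i.e. 91003963⁻¹ ≡ 226112467.
Then x ≡ 226112467·74603043 ≡ 15699481 (mod 444945440); the smallest non-negative solution is x = 15699481.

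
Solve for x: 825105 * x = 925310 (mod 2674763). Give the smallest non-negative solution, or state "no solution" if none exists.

2192898

First find gcd(825105, 2674763):
2674763 = 3·825105 + 199448
825105 = 4·199448 + 27313
199448 = 7·27313 + 8257
27313 = 3·8257 + 2542
8257 = 3·2542 + 631
2542 = 4·631 + 18
631 = 35·18 + 1
18 = 18·1 + 0
gcd = 1, so a unique solution mod 2674763 exists.
Back-substitute for the Bézout coefficients:
1 = 631 − 35·18
1 = −35·2542 + 141·631
1 = 141·8257 − 458·2542
1 = −458·27313 + 1515·8257
1 = 1515·199448 − 11063·27313
1 = −11063·825105 + 45767·199448
1 = 45767·2674763 − 148364·825105
So 825105·(-148364) ≡ 1 (mod 2674763), giving 825105⁻¹ ≡ 2526399.
x ≡ 825105⁻¹·925310 ≡ 2526399·925310 ≡ 2192898 (mod 2674763).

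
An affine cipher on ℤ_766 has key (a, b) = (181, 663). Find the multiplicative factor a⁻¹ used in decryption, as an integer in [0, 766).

237

Run Euclid on (766, 181):
766 = 4×181 + 42
181 = 4×42 + 13
42 = 3×13 + 3
13 = 4×3 + 1
3 = 3×1 + 0
The gcd is 1. Working backward:
1 = 13 − 4·3
1 = −4·42 + 13·13
1 = 13·181 − 56·42
1 = −56·766 + 237·181
So 181·237 ≡ 1 (mod 766).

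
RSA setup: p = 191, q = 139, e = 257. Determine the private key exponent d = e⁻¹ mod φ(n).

21833

φ(n) = (p−1)(q−1) = 190·138 = 26220.
Need d with 257·d ≡ 1 (mod 26220). Apply the extended Euclidean algorithm:
26220 = 102*257 + 6
257 = 42*6 + 5
6 = 1*5 + 1
5 = 5*1 + 0
Back-substitute:
1 = 6 − 5
1 = −257 + 43·6
1 = 43·26220 − 4387·257
So 257·(-4387) ≡ 1 (mod 26220), hence d ≡ -4387 ≡ 21833 (mod 26220).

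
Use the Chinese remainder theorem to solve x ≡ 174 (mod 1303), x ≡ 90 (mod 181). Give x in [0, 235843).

Write x = 174 + 1303·k. Then 1303·k ≡ 90 − 174 ≡ 97 (mod 181).
Need 1303⁻¹ mod 181. Extended Euclid on (181, 36):
181 = 5×36 + 1
36 = 36×1 + 0
Back-substitute:
1 = 181 − 5·36
1303⁻¹ ≡ 176 (mod 181), so k ≡ 176·97 ≡ 58 (mod 181).
x = 174 + 1303·58 = 75748.

75748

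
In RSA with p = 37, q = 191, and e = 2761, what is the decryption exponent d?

φ(n) = (p−1)(q−1) = 36·190 = 6840.
Need d with 2761·d ≡ 1 (mod 6840). Apply the extended Euclidean algorithm:
6840 = 2·2761 + 1318
2761 = 2·1318 + 125
1318 = 10·125 + 68
125 = 1·68 + 57
68 = 1·57 + 11
57 = 5·11 + 2
11 = 5·2 + 1
2 = 2·1 + 0
Back-substitute:
1 = 11 − 5·2
1 = −5·57 + 26·11
1 = 26·68 − 31·57
1 = −31·125 + 57·68
1 = 57·1318 − 601·125
1 = −601·2761 + 1259·1318
1 = 1259·6840 − 3119·2761
So 2761·(-3119) ≡ 1 (mod 6840), hence d ≡ -3119 ≡ 3721 (mod 6840).

3721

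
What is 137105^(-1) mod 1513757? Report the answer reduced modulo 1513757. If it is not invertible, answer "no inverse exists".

1350816

Apply the Euclidean algorithm to 1513757 and 137105:
1513757 = 11×137105 + 5602
137105 = 24×5602 + 2657
5602 = 2×2657 + 288
2657 = 9×288 + 65
288 = 4×65 + 28
65 = 2×28 + 9
28 = 3×9 + 1
9 = 9×1 + 0
The gcd is 1. Working backward:
1 = 28 − 3·9
1 = −3·65 + 7·28
1 = 7·288 − 31·65
1 = −31·2657 + 286·288
1 = 286·5602 − 603·2657
1 = −603·137105 + 14758·5602
1 = 14758·1513757 − 162941·137105
Hence 137105⁻¹ ≡ -162941 ≡ 1350816 (mod 1513757).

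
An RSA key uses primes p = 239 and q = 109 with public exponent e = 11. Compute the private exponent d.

φ(n) = (p−1)(q−1) = 238·108 = 25704.
Need d with 11·d ≡ 1 (mod 25704). Apply the extended Euclidean algorithm:
25704 = 2336×11 + 8
11 = 1×8 + 3
8 = 2×3 + 2
3 = 1×2 + 1
2 = 2×1 + 0
Back-substitute:
1 = 3 − 2
1 = −8 + 3·3
1 = 3·11 − 4·8
1 = −4·25704 + 9347·11
So 11·9347 ≡ 1 (mod 25704), hence d = 9347.

9347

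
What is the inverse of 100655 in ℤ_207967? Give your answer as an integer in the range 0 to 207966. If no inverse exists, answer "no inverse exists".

157795

gcd(207967, 100655) by repeated division:
207967 = 2·100655 + 6657
100655 = 15·6657 + 800
6657 = 8·800 + 257
800 = 3·257 + 29
257 = 8·29 + 25
29 = 1·25 + 4
25 = 6·4 + 1
4 = 4·1 + 0
gcd = 1, so the inverse exists. Back-substitute:
1 = 25 − 6·4
1 = −6·29 + 7·25
1 = 7·257 − 62·29
1 = −62·800 + 193·257
1 = 193·6657 − 1606·800
1 = −1606·100655 + 24283·6657
1 = 24283·207967 − 50172·100655
So 100655·(-50172) ≡ 1 (mod 207967), and -50172 ≡ 157795 (mod 207967).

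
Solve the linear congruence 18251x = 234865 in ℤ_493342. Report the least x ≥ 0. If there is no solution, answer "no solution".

First find gcd(18251, 493342):
493342 = 27×18251 + 565
18251 = 32×565 + 171
565 = 3×171 + 52
171 = 3×52 + 15
52 = 3×15 + 7
15 = 2×7 + 1
7 = 7×1 + 0
gcd = 1, so a unique solution mod 493342 exists.
Back-substitute for the Bézout coefficients:
1 = 15 − 2·7
1 = −2·52 + 7·15
1 = 7·171 − 23·52
1 = −23·565 + 76·171
1 = 76·18251 − 2455·565
1 = −2455·493342 + 66361·18251
So 18251·(66361) ≡ 1 (mod 493342), giving 18251⁻¹ ≡ 66361.
x ≡ 18251⁻¹·234865 ≡ 66361·234865 ≡ 215801 (mod 493342).

215801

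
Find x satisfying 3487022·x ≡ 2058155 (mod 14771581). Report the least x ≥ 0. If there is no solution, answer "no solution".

1026655

First find gcd(3487022, 14771581):
14771581 = 4×3487022 + 823493
3487022 = 4×823493 + 193050
823493 = 4×193050 + 51293
193050 = 3×51293 + 39171
51293 = 1×39171 + 12122
39171 = 3×12122 + 2805
12122 = 4×2805 + 902
2805 = 3×902 + 99
902 = 9×99 + 11
99 = 9×11 + 0
gcd = 11 and 11 | 2058155, so solutions exist. Divide through by 11: 317002x ≡ 187105 (mod 1342871).
Now find 317002⁻¹ mod 1342871:
1342871 = 4*317002 + 74863
317002 = 4*74863 + 17550
74863 = 4*17550 + 4663
17550 = 3*4663 + 3561
4663 = 1*3561 + 1102
3561 = 3*1102 + 255
1102 = 4*255 + 82
255 = 3*82 + 9
82 = 9*9 + 1
9 = 9*1 + 0
Back-substitute:
1 = 82 − 9·9
1 = −9·255 + 28·82
1 = 28·1102 − 121·255
1 = −121·3561 + 391·1102
1 = 391·4663 − 512·3561
1 = −512·17550 + 1927·4663
1 = 1927·74863 − 8220·17550
1 = −8220·317002 + 34807·74863
1 = 34807·1342871 − 147448·317002
So 317002·(-147448) ≡ 1 (mod 1342871), i.e. 317002⁻¹ ≡ 1195423.
Then x ≡ 1195423·187105 ≡ 1026655 (mod 1342871); the smallest non-negative solution is x = 1026655.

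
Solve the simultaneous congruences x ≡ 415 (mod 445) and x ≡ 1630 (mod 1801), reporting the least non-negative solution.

Write x = 415 + 445·k. Then 445·k ≡ 1630 − 415 ≡ 1215 (mod 1801).
Need 445⁻¹ mod 1801. Extended Euclid on (1801, 445):
1801 = 4*445 + 21
445 = 21*21 + 4
21 = 5*4 + 1
4 = 4*1 + 0
Back-substitute:
1 = 21 − 5·4
1 = −5·445 + 106·21
1 = 106·1801 − 429·445
445⁻¹ ≡ 1372 (mod 1801), so k ≡ 1372·1215 ≡ 1055 (mod 1801).
x = 415 + 445·1055 = 469890.

469890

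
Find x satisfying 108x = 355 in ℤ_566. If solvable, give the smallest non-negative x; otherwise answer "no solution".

no solution

gcd(108, 566):
566 = 5*108 + 26
108 = 4*26 + 4
26 = 6*4 + 2
4 = 2*2 + 0
gcd = 2, but 2 ∤ 355, so the congruence has no solution.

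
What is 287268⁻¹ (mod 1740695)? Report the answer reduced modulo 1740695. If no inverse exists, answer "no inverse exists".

575172

Run Euclid on (1740695, 287268):
1740695 = 6·287268 + 17087
287268 = 16·17087 + 13876
17087 = 1·13876 + 3211
13876 = 4·3211 + 1032
3211 = 3·1032 + 115
1032 = 8·115 + 112
115 = 1·112 + 3
112 = 37·3 + 1
3 = 3·1 + 0
The gcd is 1. Working backward:
1 = 112 − 37·3
1 = −37·115 + 38·112
1 = 38·1032 − 341·115
1 = −341·3211 + 1061·1032
1 = 1061·13876 − 4585·3211
1 = −4585·17087 + 5646·13876
1 = 5646·287268 − 94921·17087
1 = −94921·1740695 + 575172·287268
So 287268·575172 ≡ 1 (mod 1740695).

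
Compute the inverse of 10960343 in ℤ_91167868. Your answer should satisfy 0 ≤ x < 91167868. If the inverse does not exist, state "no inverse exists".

Extended Euclidean algorithm:
91167868 = 8·10960343 + 3485124
10960343 = 3·3485124 + 504971
3485124 = 6·504971 + 455298
504971 = 1·455298 + 49673
455298 = 9·49673 + 8241
49673 = 6·8241 + 227
8241 = 36·227 + 69
227 = 3·69 + 20
69 = 3·20 + 9
20 = 2·9 + 2
9 = 4·2 + 1
2 = 2·1 + 0
The gcd is 1. Working backward:
1 = 9 − 4·2
1 = −4·20 + 9·9
1 = 9·69 − 31·20
1 = −31·227 + 102·69
1 = 102·8241 − 3703·227
1 = −3703·49673 + 22320·8241
1 = 22320·455298 − 204583·49673
1 = −204583·504971 + 226903·455298
1 = 226903·3485124 − 1566001·504971
1 = −1566001·10960343 + 4924906·3485124
1 = 4924906·91167868 − 40965249·10960343
Hence 10960343⁻¹ ≡ -40965249 ≡ 50202619 (mod 91167868).

50202619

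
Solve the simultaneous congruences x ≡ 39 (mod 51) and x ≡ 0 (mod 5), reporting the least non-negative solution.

Write x = 39 + 51·k. Then 51·k ≡ 0 − 39 ≡ 1 (mod 5).
Need 51⁻¹ mod 5. Extended Euclid on (5, 1):
5 = 5×1 + 0
51⁻¹ ≡ 1 (mod 5), so k ≡ 1·1 ≡ 1 (mod 5).
x = 39 + 51·1 = 90.

90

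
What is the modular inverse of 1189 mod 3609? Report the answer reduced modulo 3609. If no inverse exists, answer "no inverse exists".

Apply the Euclidean algorithm to 3609 and 1189:
3609 = 3×1189 + 42
1189 = 28×42 + 13
42 = 3×13 + 3
13 = 4×3 + 1
3 = 3×1 + 0
gcd = 1, so the inverse exists. Back-substitute:
1 = 13 − 4·3
1 = −4·42 + 13·13
1 = 13·1189 − 368·42
1 = −368·3609 + 1117·1189
So 1189·1117 ≡ 1 (mod 3609).

1117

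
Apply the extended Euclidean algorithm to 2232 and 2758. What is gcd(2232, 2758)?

Apply Euclid's algorithm to 2758 and 2232:
2758 = 1·2232 + 526
2232 = 4·526 + 128
526 = 4·128 + 14
128 = 9·14 + 2
14 = 7·2 + 0
gcd(2232, 2758) = 2.
Working backward:
2 = 128 − 9·14
2 = −9·526 + 37·128
2 = 37·2232 − 157·526
2 = −157·2758 + 194·2232
So 2 = (-157)·2758 + (194)·2232.

2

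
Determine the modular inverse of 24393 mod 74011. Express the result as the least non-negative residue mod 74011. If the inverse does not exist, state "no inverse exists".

gcd(74011, 24393) by repeated division:
74011 = 3*24393 + 832
24393 = 29*832 + 265
832 = 3*265 + 37
265 = 7*37 + 6
37 = 6*6 + 1
6 = 6*1 + 0
gcd = 1, so the inverse exists. Back-substitute:
1 = 37 − 6·6
1 = −6·265 + 43·37
1 = 43·832 − 135·265
1 = −135·24393 + 3958·832
1 = 3958·74011 − 12009·24393
So 24393·(-12009) ≡ 1 (mod 74011), and -12009 ≡ 62002 (mod 74011).

62002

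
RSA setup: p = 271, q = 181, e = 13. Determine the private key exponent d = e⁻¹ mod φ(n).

φ(n) = (p−1)(q−1) = 270·180 = 48600.
Need d with 13·d ≡ 1 (mod 48600). Apply the extended Euclidean algorithm:
48600 = 3738×13 + 6
13 = 2×6 + 1
6 = 6×1 + 0
Back-substitute:
1 = 13 − 2·6
1 = −2·48600 + 7477·13
So 13·7477 ≡ 1 (mod 48600), hence d = 7477.

7477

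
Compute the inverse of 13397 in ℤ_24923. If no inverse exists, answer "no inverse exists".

Extended Euclidean algorithm:
24923 = 1·13397 + 11526
13397 = 1·11526 + 1871
11526 = 6·1871 + 300
1871 = 6·300 + 71
300 = 4·71 + 16
71 = 4·16 + 7
16 = 2·7 + 2
7 = 3·2 + 1
2 = 2·1 + 0
gcd = 1, so the inverse exists. Back-substitute:
1 = 7 − 3·2
1 = −3·16 + 7·7
1 = 7·71 − 31·16
1 = −31·300 + 131·71
1 = 131·1871 − 817·300
1 = −817·11526 + 5033·1871
1 = 5033·13397 − 5850·11526
1 = −5850·24923 + 10883·13397
So 13397·10883 ≡ 1 (mod 24923).

10883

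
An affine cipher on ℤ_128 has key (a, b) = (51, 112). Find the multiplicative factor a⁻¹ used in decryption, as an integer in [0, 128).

Extended Euclidean algorithm:
128 = 2×51 + 26
51 = 1×26 + 25
26 = 1×25 + 1
25 = 25×1 + 0
gcd = 1, so the inverse exists. Back-substitute:
1 = 26 − 25
1 = −51 + 2·26
1 = 2·128 − 5·51
Thus 51·(-5) ≡ 1 (mod 128); reducing, -5 mod 128 = 123.

123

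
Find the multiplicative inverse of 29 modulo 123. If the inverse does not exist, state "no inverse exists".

17

gcd(123, 29) by repeated division:
123 = 4×29 + 7
29 = 4×7 + 1
7 = 7×1 + 0
The gcd is 1. Working backward:
1 = 29 − 4·7
1 = −4·123 + 17·29
So 29·17 ≡ 1 (mod 123).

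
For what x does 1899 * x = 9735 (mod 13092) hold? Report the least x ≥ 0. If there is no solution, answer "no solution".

First find gcd(1899, 13092):
13092 = 6·1899 + 1698
1899 = 1·1698 + 201
1698 = 8·201 + 90
201 = 2·90 + 21
90 = 4·21 + 6
21 = 3·6 + 3
6 = 2·3 + 0
gcd = 3 and 3 | 9735, so solutions exist. Divide through by 3: 633x ≡ 3245 (mod 4364).
Now find 633⁻¹ mod 4364:
4364 = 6*633 + 566
633 = 1*566 + 67
566 = 8*67 + 30
67 = 2*30 + 7
30 = 4*7 + 2
7 = 3*2 + 1
2 = 2*1 + 0
Back-substitute:
1 = 7 − 3·2
1 = −3·30 + 13·7
1 = 13·67 − 29·30
1 = −29·566 + 245·67
1 = 245·633 − 274·566
1 = −274·4364 + 1889·633
So 633⁻¹ ≡ 1889 (mod 4364).
Then x ≡ 1889·3245 ≡ 2749 (mod 4364); the smallest non-negative solution is x = 2749.

2749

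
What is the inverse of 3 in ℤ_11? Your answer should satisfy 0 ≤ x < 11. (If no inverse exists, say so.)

4

Extended Euclidean algorithm:
11 = 3·3 + 2
3 = 1·2 + 1
2 = 2·1 + 0
The gcd is 1. Working backward:
1 = 3 − 2
1 = −11 + 4·3
So 3·4 ≡ 1 (mod 11).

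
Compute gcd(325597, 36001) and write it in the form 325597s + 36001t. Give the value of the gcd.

1

Apply Euclid's algorithm to 325597 and 36001:
325597 = 9×36001 + 1588
36001 = 22×1588 + 1065
1588 = 1×1065 + 523
1065 = 2×523 + 19
523 = 27×19 + 10
19 = 1×10 + 9
10 = 1×9 + 1
9 = 9×1 + 0
gcd(325597, 36001) = 1.
Working backward:
1 = 10 − 9
1 = −19 + 2·10
1 = 2·523 − 55·19
1 = −55·1065 + 112·523
1 = 112·1588 − 167·1065
1 = −167·36001 + 3786·1588
1 = 3786·325597 − 34241·36001
So 1 = (3786)·325597 + (-34241)·36001.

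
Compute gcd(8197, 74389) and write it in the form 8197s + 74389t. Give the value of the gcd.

7

Euclidean algorithm:
74389 = 9×8197 + 616
8197 = 13×616 + 189
616 = 3×189 + 49
189 = 3×49 + 42
49 = 1×42 + 7
42 = 6×7 + 0
gcd(8197, 74389) = 7.
Working backward:
7 = 49 − 42
7 = −189 + 4·49
7 = 4·616 − 13·189
7 = −13·8197 + 173·616
7 = 173·74389 − 1570·8197
So 7 = (173)·74389 + (-1570)·8197.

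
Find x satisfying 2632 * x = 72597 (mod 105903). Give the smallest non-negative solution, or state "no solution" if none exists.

8598

First find gcd(2632, 105903):
105903 = 40·2632 + 623
2632 = 4·623 + 140
623 = 4·140 + 63
140 = 2·63 + 14
63 = 4·14 + 7
14 = 2·7 + 0
gcd = 7 and 7 | 72597, so solutions exist. Divide through by 7: 376x ≡ 10371 (mod 15129).
Now find 376⁻¹ mod 15129:
15129 = 40×376 + 89
376 = 4×89 + 20
89 = 4×20 + 9
20 = 2×9 + 2
9 = 4×2 + 1
2 = 2×1 + 0
Back-substitute:
1 = 9 − 4·2
1 = −4·20 + 9·9
1 = 9·89 − 40·20
1 = −40·376 + 169·89
1 = 169·15129 − 6800·376
So 376·(-6800) ≡ 1 (mod 15129), i.e. 376⁻¹ ≡ 8329.
Then x ≡ 8329·10371 ≡ 8598 (mod 15129); the smallest non-negative solution is x = 8598.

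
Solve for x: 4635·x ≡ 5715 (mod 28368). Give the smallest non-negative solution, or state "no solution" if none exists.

2633

First find gcd(4635, 28368):
28368 = 6×4635 + 558
4635 = 8×558 + 171
558 = 3×171 + 45
171 = 3×45 + 36
45 = 1×36 + 9
36 = 4×9 + 0
gcd = 9 and 9 | 5715, so solutions exist. Divide through by 9: 515x ≡ 635 (mod 3152).
Now find 515⁻¹ mod 3152:
3152 = 6×515 + 62
515 = 8×62 + 19
62 = 3×19 + 5
19 = 3×5 + 4
5 = 1×4 + 1
4 = 4×1 + 0
Back-substitute:
1 = 5 − 4
1 = −19 + 4·5
1 = 4·62 − 13·19
1 = −13·515 + 108·62
1 = 108·3152 − 661·515
So 515·(-661) ≡ 1 (mod 3152), i.e. 515⁻¹ ≡ 2491.
Then x ≡ 2491·635 ≡ 2633 (mod 3152); the smallest non-negative solution is x = 2633.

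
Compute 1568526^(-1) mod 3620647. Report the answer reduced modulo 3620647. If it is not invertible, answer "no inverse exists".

1651664

Run Euclid on (3620647, 1568526):
3620647 = 2*1568526 + 483595
1568526 = 3*483595 + 117741
483595 = 4*117741 + 12631
117741 = 9*12631 + 4062
12631 = 3*4062 + 445
4062 = 9*445 + 57
445 = 7*57 + 46
57 = 1*46 + 11
46 = 4*11 + 2
11 = 5*2 + 1
2 = 2*1 + 0
Since gcd(1568526, 3620647) = 1, back-substitute to write 1 as a combination:
1 = 11 − 5·2
1 = −5·46 + 21·11
1 = 21·57 − 26·46
1 = −26·445 + 203·57
1 = 203·4062 − 1853·445
1 = −1853·12631 + 5762·4062
1 = 5762·117741 − 53711·12631
1 = −53711·483595 + 220606·117741
1 = 220606·1568526 − 715529·483595
1 = −715529·3620647 + 1651664·1568526
So 1568526·1651664 ≡ 1 (mod 3620647).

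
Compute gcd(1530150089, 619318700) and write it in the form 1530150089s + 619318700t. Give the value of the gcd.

13

Repeated division:
1530150089 = 2·619318700 + 291512689
619318700 = 2·291512689 + 36293322
291512689 = 8·36293322 + 1166113
36293322 = 31·1166113 + 143819
1166113 = 8·143819 + 15561
143819 = 9·15561 + 3770
15561 = 4·3770 + 481
3770 = 7·481 + 403
481 = 1·403 + 78
403 = 5·78 + 13
78 = 6·13 + 0
gcd(1530150089, 619318700) = 13.
Working backward:
13 = 403 − 5·78
13 = −5·481 + 6·403
13 = 6·3770 − 47·481
13 = −47·15561 + 194·3770
13 = 194·143819 − 1793·15561
13 = −1793·1166113 + 14538·143819
13 = 14538·36293322 − 452471·1166113
13 = −452471·291512689 + 3634306·36293322
13 = 3634306·619318700 − 7721083·291512689
13 = −7721083·1530150089 + 19076472·619318700
So 13 = (-7721083)·1530150089 + (19076472)·619318700.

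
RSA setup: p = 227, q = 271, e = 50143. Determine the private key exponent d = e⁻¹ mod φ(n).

20527

φ(n) = (p−1)(q−1) = 226·270 = 61020.
Need d with 50143·d ≡ 1 (mod 61020). Apply the extended Euclidean algorithm:
61020 = 1*50143 + 10877
50143 = 4*10877 + 6635
10877 = 1*6635 + 4242
6635 = 1*4242 + 2393
4242 = 1*2393 + 1849
2393 = 1*1849 + 544
1849 = 3*544 + 217
544 = 2*217 + 110
217 = 1*110 + 107
110 = 1*107 + 3
107 = 35*3 + 2
3 = 1*2 + 1
2 = 2*1 + 0
Back-substitute:
1 = 3 − 2
1 = −107 + 36·3
1 = 36·110 − 37·107
1 = −37·217 + 73·110
1 = 73·544 − 183·217
1 = −183·1849 + 622·544
1 = 622·2393 − 805·1849
1 = −805·4242 + 1427·2393
1 = 1427·6635 − 2232·4242
1 = −2232·10877 + 3659·6635
1 = 3659·50143 − 16868·10877
1 = −16868·61020 + 20527·50143
So 50143·20527 ≡ 1 (mod 61020), hence d = 20527.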